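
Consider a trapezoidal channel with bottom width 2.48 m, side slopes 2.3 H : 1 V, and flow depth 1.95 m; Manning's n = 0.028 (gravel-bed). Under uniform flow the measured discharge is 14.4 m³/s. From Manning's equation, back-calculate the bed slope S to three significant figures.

A = (b + z·y)·y = (2.48 + 2.3×1.95)×1.95 = 13.58 m²
P = b + 2y√(1+z²) = 2.48 + 2×1.95×√(1+2.3²) = 12.26 m
R = A/P = 13.58/12.26 = 1.108 m
S = (Q·n / (1·A·R^(2/3)))² = (14.4×0.028 / (1×13.58×1.071))² = 0.0007689

0.000769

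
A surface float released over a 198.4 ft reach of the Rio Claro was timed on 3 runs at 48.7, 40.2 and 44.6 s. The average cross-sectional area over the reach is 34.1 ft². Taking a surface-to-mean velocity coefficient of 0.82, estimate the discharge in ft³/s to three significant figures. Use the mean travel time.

125 ft³/s

t̄ = (48.7 + 40.2 + 44.6) / 3 = 44.5 s
v_surface = L / t̄ = 198.4 / 44.5 = 4.458 ft/s
v_mean = 0.82 × 4.458 = 3.656 ft/s
Q = A × v_mean = 34.1 × 3.656 = 124.7 ft³/s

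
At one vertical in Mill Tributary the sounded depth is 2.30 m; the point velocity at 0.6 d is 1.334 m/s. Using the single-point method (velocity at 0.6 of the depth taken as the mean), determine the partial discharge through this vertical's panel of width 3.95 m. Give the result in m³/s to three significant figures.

12.1 m³/s

v̄ = v₀.₆ = 1.334 m/s
q = v̄ × d × w = 1.334 × 2.30 × 3.95 = 12.12 m³/s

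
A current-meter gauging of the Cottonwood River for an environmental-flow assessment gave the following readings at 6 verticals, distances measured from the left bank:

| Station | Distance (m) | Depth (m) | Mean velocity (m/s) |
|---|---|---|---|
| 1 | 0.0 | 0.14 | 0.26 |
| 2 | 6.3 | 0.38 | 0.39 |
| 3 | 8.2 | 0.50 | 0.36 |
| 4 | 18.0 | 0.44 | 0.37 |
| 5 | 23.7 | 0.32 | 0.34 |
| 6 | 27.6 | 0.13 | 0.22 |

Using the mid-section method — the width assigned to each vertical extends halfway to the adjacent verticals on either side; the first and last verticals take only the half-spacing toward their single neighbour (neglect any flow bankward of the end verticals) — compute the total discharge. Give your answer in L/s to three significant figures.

3610 L/s

w_1 = (6.3 − 0.0)/2 = 3.15 m; q_1 = 0.26 × 0.14 × 3.15 = 0.1147 m³/s
w_2 = (8.2 − 0.0)/2 = 4.1 m; q_2 = 0.39 × 0.38 × 4.1 = 0.6076 m³/s
w_3 = (18.0 − 6.3)/2 = 5.85 m; q_3 = 0.36 × 0.50 × 5.85 = 1.053 m³/s
w_4 = (23.7 − 8.2)/2 = 7.75 m; q_4 = 0.37 × 0.44 × 7.75 = 1.262 m³/s
w_5 = (27.6 − 18.0)/2 = 4.8 m; q_5 = 0.34 × 0.32 × 4.8 = 0.5222 m³/s
w_6 = (27.6 − 23.7)/2 = 1.95 m; q_6 = 0.22 × 0.13 × 1.95 = 0.05577 m³/s
Q = Σ qᵢ = 3.615 m³/s
= 3.615 × 1000 = 3615 L/s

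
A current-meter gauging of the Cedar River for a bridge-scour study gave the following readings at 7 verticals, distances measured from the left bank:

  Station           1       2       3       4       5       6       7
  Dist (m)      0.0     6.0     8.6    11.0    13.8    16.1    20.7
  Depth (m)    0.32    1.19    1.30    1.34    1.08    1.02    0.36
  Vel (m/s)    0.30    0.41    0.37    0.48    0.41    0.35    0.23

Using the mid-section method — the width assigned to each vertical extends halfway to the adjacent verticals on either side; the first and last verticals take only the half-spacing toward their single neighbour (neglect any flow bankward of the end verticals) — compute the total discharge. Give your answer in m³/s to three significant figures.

7.81 m³/s

w_1 = (6.0 − 0.0)/2 = 3 m; q_1 = 0.30 × 0.32 × 3 = 0.2880 m³/s
w_2 = (8.6 − 0.0)/2 = 4.3 m; q_2 = 0.41 × 1.19 × 4.3 = 2.098 m³/s
w_3 = (11.0 − 6.0)/2 = 2.5 m; q_3 = 0.37 × 1.30 × 2.5 = 1.203 m³/s
w_4 = (13.8 − 8.6)/2 = 2.6 m; q_4 = 0.48 × 1.34 × 2.6 = 1.672 m³/s
w_5 = (16.1 − 11.0)/2 = 2.55 m; q_5 = 0.41 × 1.08 × 2.55 = 1.129 m³/s
w_6 = (20.7 − 13.8)/2 = 3.45 m; q_6 = 0.35 × 1.02 × 3.45 = 1.232 m³/s
w_7 = (20.7 − 16.1)/2 = 2.3 m; q_7 = 0.23 × 0.36 × 2.3 = 0.1904 m³/s
Q = Σ qᵢ = 7.812 m³/s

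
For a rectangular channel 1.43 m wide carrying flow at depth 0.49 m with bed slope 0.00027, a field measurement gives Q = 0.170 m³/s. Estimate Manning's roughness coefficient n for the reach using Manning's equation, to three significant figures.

0.0297

A = b·y = 1.43 × 0.49 = 0.7007 m²
P = b + 2y = 1.43 + 2×0.49 = 2.410 m
R = A/P = 0.7007/2.410 = 0.2907 m
n = (1/Q)·A·R^(2/3)·S^(1/2) = (1/0.170) × 0.7007 × 0.4389 × 0.01643 = 0.02972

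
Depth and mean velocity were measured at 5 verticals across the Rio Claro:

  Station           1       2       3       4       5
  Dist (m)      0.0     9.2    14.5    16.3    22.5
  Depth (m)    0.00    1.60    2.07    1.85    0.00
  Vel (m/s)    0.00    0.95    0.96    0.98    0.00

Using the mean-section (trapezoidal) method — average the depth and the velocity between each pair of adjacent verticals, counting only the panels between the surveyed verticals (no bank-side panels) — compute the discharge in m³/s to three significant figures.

Panel 1-2: Δb = 9.2 m, d̄ = (0.00+1.60)/2 = 0.8, v̄ = (0.00+0.95)/2 = 0.475 → q = 9.2×0.8×0.475 = 3.496 m³/s
Panel 2-3: Δb = 5.3 m, d̄ = (1.60+2.07)/2 = 1.835, v̄ = (0.95+0.96)/2 = 0.955 → q = 5.3×1.835×0.955 = 9.288 m³/s
Panel 3-4: Δb = 1.8 m, d̄ = (2.07+1.85)/2 = 1.96, v̄ = (0.96+0.98)/2 = 0.97 → q = 1.8×1.96×0.97 = 3.422 m³/s
Panel 4-5: Δb = 6.2 m, d̄ = (1.85+0.00)/2 = 0.925, v̄ = (0.98+0.00)/2 = 0.49 → q = 6.2×0.925×0.49 = 2.810 m³/s
Q = Σ q = 19.02 m³/s

19.0 m³/s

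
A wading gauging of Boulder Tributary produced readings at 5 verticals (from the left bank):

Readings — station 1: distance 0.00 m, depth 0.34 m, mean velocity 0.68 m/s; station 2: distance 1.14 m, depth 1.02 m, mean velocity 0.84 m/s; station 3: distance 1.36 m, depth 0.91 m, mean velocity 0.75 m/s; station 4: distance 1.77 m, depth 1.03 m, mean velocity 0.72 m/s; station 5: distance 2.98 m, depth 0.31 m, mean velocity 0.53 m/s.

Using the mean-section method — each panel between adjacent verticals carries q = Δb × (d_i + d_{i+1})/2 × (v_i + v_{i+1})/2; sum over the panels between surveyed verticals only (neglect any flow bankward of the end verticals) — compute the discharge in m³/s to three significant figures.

1.56 m³/s

Panel 1-2: Δb = 1.14 m, d̄ = (0.34+1.02)/2 = 0.68, v̄ = (0.68+0.84)/2 = 0.76 → q = 1.14×0.68×0.76 = 0.5892 m³/s
Panel 2-3: Δb = 0.22 m, d̄ = (1.02+0.91)/2 = 0.965, v̄ = (0.84+0.75)/2 = 0.795 → q = 0.22×0.965×0.795 = 0.1688 m³/s
Panel 3-4: Δb = 0.41 m, d̄ = (0.91+1.03)/2 = 0.97, v̄ = (0.75+0.72)/2 = 0.735 → q = 0.41×0.97×0.735 = 0.2923 m³/s
Panel 4-5: Δb = 1.21 m, d̄ = (1.03+0.31)/2 = 0.67, v̄ = (0.72+0.53)/2 = 0.625 → q = 1.21×0.67×0.625 = 0.5067 m³/s
Q = Σ q = 1.557 m³/s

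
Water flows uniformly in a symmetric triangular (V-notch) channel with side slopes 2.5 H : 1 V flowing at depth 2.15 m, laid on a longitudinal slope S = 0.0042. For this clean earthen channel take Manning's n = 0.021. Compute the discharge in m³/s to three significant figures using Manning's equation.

A = z·y² = 2.5×2.15² = 11.56 m²
P = 2y√(1+z²) = 2×2.15×√(1+2.5²) = 11.58 m
R = A/P = 11.56/11.58 = 0.9981 m
Q = (1/n)·A·R^(2/3)·S^(1/2) = (1/0.021) × 11.56 × 0.9981^(2/3) × 0.0042^(1/2) = 35.62 m³/s

35.6 m³/s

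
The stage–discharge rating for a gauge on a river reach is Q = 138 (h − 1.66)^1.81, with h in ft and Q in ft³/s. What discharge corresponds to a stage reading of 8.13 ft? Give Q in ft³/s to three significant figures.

Q = 138 × (8.13 − 1.66)^1.81 = 138 × 6.47^1.81 = 4051 ft³/s

4050 ft³/s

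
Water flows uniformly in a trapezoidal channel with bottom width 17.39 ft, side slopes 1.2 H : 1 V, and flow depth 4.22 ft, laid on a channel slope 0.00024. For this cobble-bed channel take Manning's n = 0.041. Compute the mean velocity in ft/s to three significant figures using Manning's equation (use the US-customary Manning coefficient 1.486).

A = (b + z·y)·y = (17.39 + 1.2×4.22)×4.22 = 94.76 ft²
P = b + 2y√(1+z²) = 17.39 + 2×4.22×√(1+1.2²) = 30.57 ft
R = A/P = 94.76/30.57 = 3.099 ft
Q = (1.486/n)·A·R^(2/3)·S^(1/2) = (1.486/0.041) × 94.76 × 3.099^(2/3) × 0.00024^(1/2) = 113.1 ft³/s
V = Q/A = 113.1/94.76 = 1.194 ft/s

1.19 ft/s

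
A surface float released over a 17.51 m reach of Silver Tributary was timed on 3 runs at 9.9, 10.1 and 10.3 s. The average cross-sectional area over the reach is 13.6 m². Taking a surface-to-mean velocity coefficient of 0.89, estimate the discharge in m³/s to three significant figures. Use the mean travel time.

t̄ = (9.9 + 10.1 + 10.3) / 3 = 10.1 s
v_surface = L / t̄ = 17.51 / 10.1 = 1.734 m/s
v_mean = 0.89 × 1.734 = 1.543 m/s
Q = A × v_mean = 13.6 × 1.543 = 20.98 m³/s

21.0 m³/s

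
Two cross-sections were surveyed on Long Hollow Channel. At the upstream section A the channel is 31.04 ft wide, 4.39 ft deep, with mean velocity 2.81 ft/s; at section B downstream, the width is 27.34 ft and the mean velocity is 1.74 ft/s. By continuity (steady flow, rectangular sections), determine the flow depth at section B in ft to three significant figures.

8.05 ft

Q = A₁V₁ = (31.04×4.39) × 2.81 = 382.9 ft³/s
d₂ = Q/(b₂ V₂) = 382.9/(27.34×1.74) = 8.049 ft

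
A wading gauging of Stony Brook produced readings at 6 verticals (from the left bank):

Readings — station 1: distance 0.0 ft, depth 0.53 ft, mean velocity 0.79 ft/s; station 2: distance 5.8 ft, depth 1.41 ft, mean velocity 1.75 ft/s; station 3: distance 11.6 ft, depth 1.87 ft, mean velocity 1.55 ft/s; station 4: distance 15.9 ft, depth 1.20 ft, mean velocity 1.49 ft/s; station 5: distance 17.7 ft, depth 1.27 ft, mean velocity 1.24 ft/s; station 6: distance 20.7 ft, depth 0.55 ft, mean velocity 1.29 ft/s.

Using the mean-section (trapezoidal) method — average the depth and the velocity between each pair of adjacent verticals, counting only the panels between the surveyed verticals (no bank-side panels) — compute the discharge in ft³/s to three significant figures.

39.4 ft³/s

Panel 1-2: Δb = 5.8 ft, d̄ = (0.53+1.41)/2 = 0.97, v̄ = (0.79+1.75)/2 = 1.27 → q = 5.8×0.97×1.27 = 7.145 ft³/s
Panel 2-3: Δb = 5.8 ft, d̄ = (1.41+1.87)/2 = 1.64, v̄ = (1.75+1.55)/2 = 1.65 → q = 5.8×1.64×1.65 = 15.69 ft³/s
Panel 3-4: Δb = 4.3 ft, d̄ = (1.87+1.20)/2 = 1.535, v̄ = (1.55+1.49)/2 = 1.52 → q = 4.3×1.535×1.52 = 10.03 ft³/s
Panel 4-5: Δb = 1.8 ft, d̄ = (1.20+1.27)/2 = 1.235, v̄ = (1.49+1.24)/2 = 1.365 → q = 1.8×1.235×1.365 = 3.034 ft³/s
Panel 5-6: Δb = 3 ft, d̄ = (1.27+0.55)/2 = 0.91, v̄ = (1.24+1.29)/2 = 1.265 → q = 3×0.91×1.265 = 3.453 ft³/s
Q = Σ q = 39.36 ft³/s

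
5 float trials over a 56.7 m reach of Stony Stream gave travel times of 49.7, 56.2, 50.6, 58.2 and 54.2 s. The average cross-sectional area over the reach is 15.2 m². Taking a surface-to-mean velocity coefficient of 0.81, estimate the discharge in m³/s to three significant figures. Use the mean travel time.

t̄ = (49.7 + 56.2 + 50.6 + 58.2 + 54.2) / 5 = 53.78 s
v_surface = L / t̄ = 56.7 / 53.78 = 1.054 m/s
v_mean = 0.81 × 1.054 = 0.8540 m/s
Q = A × v_mean = 15.2 × 0.8540 = 12.98 m³/s

13.0 m³/s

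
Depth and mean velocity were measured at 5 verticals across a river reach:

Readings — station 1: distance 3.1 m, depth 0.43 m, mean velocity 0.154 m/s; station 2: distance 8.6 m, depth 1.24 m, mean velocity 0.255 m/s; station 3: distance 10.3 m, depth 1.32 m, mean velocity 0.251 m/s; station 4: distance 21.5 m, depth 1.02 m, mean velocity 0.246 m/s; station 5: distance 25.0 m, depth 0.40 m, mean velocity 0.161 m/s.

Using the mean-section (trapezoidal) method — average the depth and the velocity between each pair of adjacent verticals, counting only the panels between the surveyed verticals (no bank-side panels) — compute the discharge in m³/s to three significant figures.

Panel 1-2: Δb = 5.5 m, d̄ = (0.43+1.24)/2 = 0.835, v̄ = (0.154+0.255)/2 = 0.2045 → q = 5.5×0.835×0.2045 = 0.9392 m³/s
Panel 2-3: Δb = 1.7 m, d̄ = (1.24+1.32)/2 = 1.28, v̄ = (0.255+0.251)/2 = 0.253 → q = 1.7×1.28×0.253 = 0.5505 m³/s
Panel 3-4: Δb = 11.2 m, d̄ = (1.32+1.02)/2 = 1.17, v̄ = (0.251+0.246)/2 = 0.2485 → q = 11.2×1.17×0.2485 = 3.256 m³/s
Panel 4-5: Δb = 3.5 m, d̄ = (1.02+0.40)/2 = 0.71, v̄ = (0.246+0.161)/2 = 0.2035 → q = 3.5×0.71×0.2035 = 0.5057 m³/s
Q = Σ q = 5.252 m³/s

5.25 m³/s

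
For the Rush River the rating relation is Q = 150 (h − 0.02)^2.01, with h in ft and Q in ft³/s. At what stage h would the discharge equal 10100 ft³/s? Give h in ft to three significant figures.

8.14 ft

h − h₀ = (Q/C)^(1/b) = (10100/150)^(1/2.01) = 8.120 ft
h = 0.02 + 8.120 = 8.140 ft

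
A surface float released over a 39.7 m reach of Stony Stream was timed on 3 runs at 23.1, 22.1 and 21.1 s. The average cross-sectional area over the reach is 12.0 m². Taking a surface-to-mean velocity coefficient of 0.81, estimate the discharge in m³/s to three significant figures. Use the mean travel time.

17.5 m³/s

t̄ = (23.1 + 22.1 + 21.1) / 3 = 22.1 s
v_surface = L / t̄ = 39.7 / 22.1 = 1.796 m/s
v_mean = 0.81 × 1.796 = 1.455 m/s
Q = A × v_mean = 12.0 × 1.455 = 17.46 m³/s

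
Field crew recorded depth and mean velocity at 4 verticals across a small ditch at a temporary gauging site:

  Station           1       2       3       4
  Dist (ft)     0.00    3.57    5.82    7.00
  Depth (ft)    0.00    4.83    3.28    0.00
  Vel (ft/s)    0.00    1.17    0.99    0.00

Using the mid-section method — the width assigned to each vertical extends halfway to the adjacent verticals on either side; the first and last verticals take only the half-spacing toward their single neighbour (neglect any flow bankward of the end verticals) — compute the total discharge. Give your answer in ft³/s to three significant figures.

w_2 = (5.82 − 0.00)/2 = 2.91 ft; q_2 = 1.17 × 4.83 × 2.91 = 16.44 ft³/s
w_3 = (7.00 − 3.57)/2 = 1.715 ft; q_3 = 0.99 × 3.28 × 1.715 = 5.569 ft³/s
Stations 1, 4 contribute zero (depth or velocity is 0).
Q = Σ qᵢ = 22.01 ft³/s

22.0 ft³/s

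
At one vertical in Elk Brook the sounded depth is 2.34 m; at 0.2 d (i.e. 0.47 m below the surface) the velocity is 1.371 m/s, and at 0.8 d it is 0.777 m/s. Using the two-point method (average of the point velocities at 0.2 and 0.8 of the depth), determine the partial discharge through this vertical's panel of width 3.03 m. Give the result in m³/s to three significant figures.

7.61 m³/s

v̄ = (1.371 + 0.777) / 2 = 1.074 m/s
q = v̄ × d × w = 1.074 × 2.34 × 3.03 = 7.615 m³/s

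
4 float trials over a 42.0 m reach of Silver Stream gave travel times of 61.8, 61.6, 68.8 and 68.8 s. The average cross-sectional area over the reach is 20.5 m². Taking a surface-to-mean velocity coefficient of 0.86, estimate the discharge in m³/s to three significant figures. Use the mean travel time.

11.3 m³/s

t̄ = (61.8 + 61.6 + 68.8 + 68.8) / 4 = 65.25 s
v_surface = L / t̄ = 42.0 / 65.25 = 0.6437 m/s
v_mean = 0.86 × 0.6437 = 0.5536 m/s
Q = A × v_mean = 20.5 × 0.5536 = 11.35 m³/s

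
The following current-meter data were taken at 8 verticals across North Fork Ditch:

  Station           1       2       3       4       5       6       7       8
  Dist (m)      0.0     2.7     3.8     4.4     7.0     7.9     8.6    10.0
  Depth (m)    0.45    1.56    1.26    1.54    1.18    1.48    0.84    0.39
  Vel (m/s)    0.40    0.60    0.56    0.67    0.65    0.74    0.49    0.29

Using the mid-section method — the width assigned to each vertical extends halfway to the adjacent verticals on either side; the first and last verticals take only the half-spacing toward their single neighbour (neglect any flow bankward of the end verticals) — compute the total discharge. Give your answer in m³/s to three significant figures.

7.00 m³/s

w_1 = (2.7 − 0.0)/2 = 1.35 m; q_1 = 0.40 × 0.45 × 1.35 = 0.2430 m³/s
w_2 = (3.8 − 0.0)/2 = 1.9 m; q_2 = 0.60 × 1.56 × 1.9 = 1.778 m³/s
w_3 = (4.4 − 2.7)/2 = 0.85 m; q_3 = 0.56 × 1.26 × 0.85 = 0.5998 m³/s
w_4 = (7.0 − 3.8)/2 = 1.6 m; q_4 = 0.67 × 1.54 × 1.6 = 1.651 m³/s
w_5 = (7.9 − 4.4)/2 = 1.75 m; q_5 = 0.65 × 1.18 × 1.75 = 1.342 m³/s
w_6 = (8.6 − 7.0)/2 = 0.8 m; q_6 = 0.74 × 1.48 × 0.8 = 0.8762 m³/s
w_7 = (10.0 − 7.9)/2 = 1.05 m; q_7 = 0.49 × 0.84 × 1.05 = 0.4322 m³/s
w_8 = (10.0 − 8.6)/2 = 0.7 m; q_8 = 0.29 × 0.39 × 0.7 = 0.07917 m³/s
Q = Σ qᵢ = 7.002 m³/s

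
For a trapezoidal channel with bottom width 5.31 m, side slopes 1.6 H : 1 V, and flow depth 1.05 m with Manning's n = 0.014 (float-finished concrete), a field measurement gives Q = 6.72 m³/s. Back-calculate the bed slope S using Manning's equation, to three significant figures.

0.000224

A = (b + z·y)·y = (5.31 + 1.6×1.05)×1.05 = 7.340 m²
P = b + 2y√(1+z²) = 5.31 + 2×1.05×√(1+1.6²) = 9.272 m
R = A/P = 7.340/9.272 = 0.7916 m
S = (Q·n / (1·A·R^(2/3)))² = (6.72×0.014 / (1×7.340×0.8557))² = 0.0002244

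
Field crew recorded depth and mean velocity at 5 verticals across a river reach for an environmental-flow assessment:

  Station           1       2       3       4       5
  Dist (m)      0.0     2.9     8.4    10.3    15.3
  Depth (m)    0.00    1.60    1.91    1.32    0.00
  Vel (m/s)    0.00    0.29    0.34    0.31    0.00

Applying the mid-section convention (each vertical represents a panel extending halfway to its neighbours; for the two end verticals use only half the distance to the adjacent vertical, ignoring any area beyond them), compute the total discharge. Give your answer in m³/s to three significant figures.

5.76 m³/s

w_2 = (8.4 − 0.0)/2 = 4.2 m; q_2 = 0.29 × 1.60 × 4.2 = 1.949 m³/s
w_3 = (10.3 − 2.9)/2 = 3.7 m; q_3 = 0.34 × 1.91 × 3.7 = 2.403 m³/s
w_4 = (15.3 − 8.4)/2 = 3.45 m; q_4 = 0.31 × 1.32 × 3.45 = 1.412 m³/s
Stations 1, 5 contribute zero (depth or velocity is 0).
Q = Σ qᵢ = 5.763 m³/s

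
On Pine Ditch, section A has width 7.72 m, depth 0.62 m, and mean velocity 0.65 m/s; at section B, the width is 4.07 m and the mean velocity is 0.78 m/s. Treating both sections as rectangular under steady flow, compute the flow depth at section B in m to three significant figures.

0.980 m

Q = A₁V₁ = (7.72×0.62) × 0.65 = 3.111 m³/s
d₂ = Q/(b₂ V₂) = 3.111/(4.07×0.78) = 0.9800 m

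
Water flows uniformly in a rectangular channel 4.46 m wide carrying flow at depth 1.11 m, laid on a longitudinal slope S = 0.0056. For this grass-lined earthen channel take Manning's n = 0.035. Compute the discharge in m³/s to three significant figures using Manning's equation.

A = b·y = 4.46 × 1.11 = 4.951 m²
P = b + 2y = 4.46 + 2×1.11 = 6.680 m
R = A/P = 4.951/6.680 = 0.7411 m
Q = (1/n)·A·R^(2/3)·S^(1/2) = (1/0.035) × 4.951 × 0.7411^(2/3) × 0.0056^(1/2) = 8.668 m³/s

8.67 m³/s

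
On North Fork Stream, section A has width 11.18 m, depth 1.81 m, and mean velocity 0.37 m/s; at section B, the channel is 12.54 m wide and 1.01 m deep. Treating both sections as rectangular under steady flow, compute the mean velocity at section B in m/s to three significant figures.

Q = A₁V₁ = (11.18×1.81) × 0.37 = 7.487 m³/s
A₂ = 12.54 × 1.01 = 12.67 m²
V₂ = Q/A₂ = 7.487/12.67 = 0.5912 m/s

0.591 m/s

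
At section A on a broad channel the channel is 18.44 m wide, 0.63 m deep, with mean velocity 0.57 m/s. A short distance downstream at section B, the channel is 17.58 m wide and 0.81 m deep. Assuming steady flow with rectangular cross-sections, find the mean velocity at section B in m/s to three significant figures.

Q = A₁V₁ = (18.44×0.63) × 0.57 = 6.622 m³/s
A₂ = 17.58 × 0.81 = 14.24 m²
V₂ = Q/A₂ = 6.622/14.24 = 0.4650 m/s

0.465 m/s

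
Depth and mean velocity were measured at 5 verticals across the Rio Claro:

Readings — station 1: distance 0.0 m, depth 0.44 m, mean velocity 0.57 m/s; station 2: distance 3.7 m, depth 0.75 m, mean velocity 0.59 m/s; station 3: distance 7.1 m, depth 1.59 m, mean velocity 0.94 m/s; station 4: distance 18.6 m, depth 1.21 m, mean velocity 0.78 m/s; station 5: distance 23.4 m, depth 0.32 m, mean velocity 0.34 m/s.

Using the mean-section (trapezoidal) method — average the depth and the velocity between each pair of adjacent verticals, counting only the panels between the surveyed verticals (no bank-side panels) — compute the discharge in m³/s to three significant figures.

20.2 m³/s

Panel 1-2: Δb = 3.7 m, d̄ = (0.44+0.75)/2 = 0.595, v̄ = (0.57+0.59)/2 = 0.58 → q = 3.7×0.595×0.58 = 1.277 m³/s
Panel 2-3: Δb = 3.4 m, d̄ = (0.75+1.59)/2 = 1.17, v̄ = (0.59+0.94)/2 = 0.765 → q = 3.4×1.17×0.765 = 3.043 m³/s
Panel 3-4: Δb = 11.5 m, d̄ = (1.59+1.21)/2 = 1.4, v̄ = (0.94+0.78)/2 = 0.86 → q = 11.5×1.4×0.86 = 13.85 m³/s
Panel 4-5: Δb = 4.8 m, d̄ = (1.21+0.32)/2 = 0.765, v̄ = (0.78+0.34)/2 = 0.56 → q = 4.8×0.765×0.56 = 2.056 m³/s
Q = Σ q = 20.22 m³/s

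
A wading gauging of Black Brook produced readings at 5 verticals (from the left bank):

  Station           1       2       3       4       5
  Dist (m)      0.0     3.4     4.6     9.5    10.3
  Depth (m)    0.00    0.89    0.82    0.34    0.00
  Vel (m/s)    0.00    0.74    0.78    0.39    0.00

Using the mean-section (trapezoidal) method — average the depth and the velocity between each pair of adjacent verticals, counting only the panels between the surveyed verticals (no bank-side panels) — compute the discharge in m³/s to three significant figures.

Panel 1-2: Δb = 3.4 m, d̄ = (0.00+0.89)/2 = 0.445, v̄ = (0.00+0.74)/2 = 0.37 → q = 3.4×0.445×0.37 = 0.5598 m³/s
Panel 2-3: Δb = 1.2 m, d̄ = (0.89+0.82)/2 = 0.855, v̄ = (0.74+0.78)/2 = 0.76 → q = 1.2×0.855×0.76 = 0.7798 m³/s
Panel 3-4: Δb = 4.9 m, d̄ = (0.82+0.34)/2 = 0.58, v̄ = (0.78+0.39)/2 = 0.585 → q = 4.9×0.58×0.585 = 1.663 m³/s
Panel 4-5: Δb = 0.8 m, d̄ = (0.34+0.00)/2 = 0.17, v̄ = (0.39+0.00)/2 = 0.195 → q = 0.8×0.17×0.195 = 0.02652 m³/s
Q = Σ q = 3.029 m³/s

3.03 m³/s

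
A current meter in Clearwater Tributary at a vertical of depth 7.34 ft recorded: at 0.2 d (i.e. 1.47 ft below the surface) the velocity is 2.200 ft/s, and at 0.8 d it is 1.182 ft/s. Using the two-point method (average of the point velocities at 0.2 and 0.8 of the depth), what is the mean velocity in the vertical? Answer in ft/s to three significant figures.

1.69 ft/s

v̄ = (2.200 + 1.182) / 2 = 1.691 ft/s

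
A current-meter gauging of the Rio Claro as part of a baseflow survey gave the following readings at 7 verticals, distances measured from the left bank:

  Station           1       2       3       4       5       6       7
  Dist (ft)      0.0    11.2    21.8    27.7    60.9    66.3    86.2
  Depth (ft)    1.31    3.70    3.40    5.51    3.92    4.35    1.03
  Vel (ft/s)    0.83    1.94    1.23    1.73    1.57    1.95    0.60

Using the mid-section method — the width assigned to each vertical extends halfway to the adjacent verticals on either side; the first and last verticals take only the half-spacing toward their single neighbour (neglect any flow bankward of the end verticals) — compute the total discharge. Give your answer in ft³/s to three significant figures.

w_1 = (11.2 − 0.0)/2 = 5.6 ft; q_1 = 0.83 × 1.31 × 5.6 = 6.089 ft³/s
w_2 = (21.8 − 0.0)/2 = 10.9 ft; q_2 = 1.94 × 3.70 × 10.9 = 78.24 ft³/s
w_3 = (27.7 − 11.2)/2 = 8.25 ft; q_3 = 1.23 × 3.40 × 8.25 = 34.50 ft³/s
w_4 = (60.9 − 21.8)/2 = 19.55 ft; q_4 = 1.73 × 5.51 × 19.55 = 186.4 ft³/s
w_5 = (66.3 − 27.7)/2 = 19.3 ft; q_5 = 1.57 × 3.92 × 19.3 = 118.8 ft³/s
w_6 = (86.2 − 60.9)/2 = 12.65 ft; q_6 = 1.95 × 4.35 × 12.65 = 107.3 ft³/s
w_7 = (86.2 − 66.3)/2 = 9.95 ft; q_7 = 0.60 × 1.03 × 9.95 = 6.149 ft³/s
Q = Σ qᵢ = 537.4 ft³/s

537 ft³/s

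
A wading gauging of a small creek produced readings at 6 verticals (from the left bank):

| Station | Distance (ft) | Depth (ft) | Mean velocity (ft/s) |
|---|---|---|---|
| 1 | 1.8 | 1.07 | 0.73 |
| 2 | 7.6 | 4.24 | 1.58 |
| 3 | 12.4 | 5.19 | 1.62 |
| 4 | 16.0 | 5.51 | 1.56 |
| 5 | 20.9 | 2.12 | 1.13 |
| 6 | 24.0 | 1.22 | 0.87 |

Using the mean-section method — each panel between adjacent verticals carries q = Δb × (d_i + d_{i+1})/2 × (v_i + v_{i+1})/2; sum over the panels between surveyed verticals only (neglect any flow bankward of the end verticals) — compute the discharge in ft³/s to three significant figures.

Panel 1-2: Δb = 5.8 ft, d̄ = (1.07+4.24)/2 = 2.655, v̄ = (0.73+1.58)/2 = 1.155 → q = 5.8×2.655×1.155 = 17.79 ft³/s
Panel 2-3: Δb = 4.8 ft, d̄ = (4.24+5.19)/2 = 4.715, v̄ = (1.58+1.62)/2 = 1.6 → q = 4.8×4.715×1.6 = 36.21 ft³/s
Panel 3-4: Δb = 3.6 ft, d̄ = (5.19+5.51)/2 = 5.35, v̄ = (1.62+1.56)/2 = 1.59 → q = 3.6×5.35×1.59 = 30.62 ft³/s
Panel 4-5: Δb = 4.9 ft, d̄ = (5.51+2.12)/2 = 3.815, v̄ = (1.56+1.13)/2 = 1.345 → q = 4.9×3.815×1.345 = 25.14 ft³/s
Panel 5-6: Δb = 3.1 ft, d̄ = (2.12+1.22)/2 = 1.67, v̄ = (1.13+0.87)/2 = 1 → q = 3.1×1.67×1 = 5.177 ft³/s
Q = Σ q = 114.9 ft³/s

115 ft³/s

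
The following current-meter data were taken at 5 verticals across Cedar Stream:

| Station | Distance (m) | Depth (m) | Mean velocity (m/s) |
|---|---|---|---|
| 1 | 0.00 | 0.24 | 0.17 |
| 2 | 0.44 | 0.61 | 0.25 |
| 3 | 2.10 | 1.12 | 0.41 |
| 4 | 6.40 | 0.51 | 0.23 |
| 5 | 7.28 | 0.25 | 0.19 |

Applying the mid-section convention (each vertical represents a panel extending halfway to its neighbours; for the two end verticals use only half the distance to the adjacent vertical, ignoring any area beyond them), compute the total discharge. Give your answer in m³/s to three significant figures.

w_1 = (0.44 − 0.00)/2 = 0.22 m; q_1 = 0.17 × 0.24 × 0.22 = 0.008976 m³/s
w_2 = (2.10 − 0.00)/2 = 1.05 m; q_2 = 0.25 × 0.61 × 1.05 = 0.1601 m³/s
w_3 = (6.40 − 0.44)/2 = 2.98 m; q_3 = 0.41 × 1.12 × 2.98 = 1.368 m³/s
w_4 = (7.28 − 2.10)/2 = 2.59 m; q_4 = 0.23 × 0.51 × 2.59 = 0.3038 m³/s
w_5 = (7.28 − 6.40)/2 = 0.44 m; q_5 = 0.19 × 0.25 × 0.44 = 0.02090 m³/s
Q = Σ qᵢ = 1.862 m³/s

1.86 m³/s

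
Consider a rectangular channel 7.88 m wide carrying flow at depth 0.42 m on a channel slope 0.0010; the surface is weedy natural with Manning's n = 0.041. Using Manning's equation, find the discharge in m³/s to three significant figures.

1.34 m³/s

A = b·y = 7.88 × 0.42 = 3.310 m²
P = b + 2y = 7.88 + 2×0.42 = 8.720 m
R = A/P = 3.310/8.720 = 0.3795 m
Q = (1/n)·A·R^(2/3)·S^(1/2) = (1/0.041) × 3.310 × 0.3795^(2/3) × 0.0010^(1/2) = 1.338 m³/s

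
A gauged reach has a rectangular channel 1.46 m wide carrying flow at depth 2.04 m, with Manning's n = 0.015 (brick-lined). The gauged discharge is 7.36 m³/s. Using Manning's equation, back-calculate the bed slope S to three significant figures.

0.00314

A = b·y = 1.46 × 2.04 = 2.978 m²
P = b + 2y = 1.46 + 2×2.04 = 5.540 m
R = A/P = 2.978/5.540 = 0.5376 m
S = (Q·n / (1·A·R^(2/3)))² = (7.36×0.015 / (1×2.978×0.6612))² = 0.003143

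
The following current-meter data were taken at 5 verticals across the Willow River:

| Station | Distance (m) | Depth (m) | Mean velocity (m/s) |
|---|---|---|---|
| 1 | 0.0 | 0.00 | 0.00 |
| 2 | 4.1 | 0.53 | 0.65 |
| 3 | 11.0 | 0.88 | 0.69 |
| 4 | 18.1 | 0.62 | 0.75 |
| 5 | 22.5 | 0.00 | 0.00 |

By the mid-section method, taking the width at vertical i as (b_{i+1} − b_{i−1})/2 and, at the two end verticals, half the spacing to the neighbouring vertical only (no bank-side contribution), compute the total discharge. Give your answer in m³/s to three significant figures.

8.82 m³/s

w_2 = (11.0 − 0.0)/2 = 5.5 m; q_2 = 0.65 × 0.53 × 5.5 = 1.895 m³/s
w_3 = (18.1 − 4.1)/2 = 7 m; q_3 = 0.69 × 0.88 × 7 = 4.250 m³/s
w_4 = (22.5 − 11.0)/2 = 5.75 m; q_4 = 0.75 × 0.62 × 5.75 = 2.674 m³/s
Stations 1, 5 contribute zero (depth or velocity is 0).
Q = Σ qᵢ = 8.819 m³/s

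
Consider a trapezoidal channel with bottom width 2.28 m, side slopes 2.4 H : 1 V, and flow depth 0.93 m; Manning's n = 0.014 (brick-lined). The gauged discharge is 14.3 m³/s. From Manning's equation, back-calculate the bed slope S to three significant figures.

A = (b + z·y)·y = (2.28 + 2.4×0.93)×0.93 = 4.196 m²
P = b + 2y√(1+z²) = 2.28 + 2×0.93×√(1+2.4²) = 7.116 m
R = A/P = 4.196/7.116 = 0.5897 m
S = (Q·n / (1·A·R^(2/3)))² = (14.3×0.014 / (1×4.196×0.7032))² = 0.004603

0.00460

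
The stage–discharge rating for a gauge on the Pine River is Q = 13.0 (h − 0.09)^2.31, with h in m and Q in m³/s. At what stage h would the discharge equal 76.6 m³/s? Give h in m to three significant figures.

h − h₀ = (Q/C)^(1/b) = (76.6/13.0)^(1/2.31) = 2.155 m
h = 0.09 + 2.155 = 2.245 m

2.25 m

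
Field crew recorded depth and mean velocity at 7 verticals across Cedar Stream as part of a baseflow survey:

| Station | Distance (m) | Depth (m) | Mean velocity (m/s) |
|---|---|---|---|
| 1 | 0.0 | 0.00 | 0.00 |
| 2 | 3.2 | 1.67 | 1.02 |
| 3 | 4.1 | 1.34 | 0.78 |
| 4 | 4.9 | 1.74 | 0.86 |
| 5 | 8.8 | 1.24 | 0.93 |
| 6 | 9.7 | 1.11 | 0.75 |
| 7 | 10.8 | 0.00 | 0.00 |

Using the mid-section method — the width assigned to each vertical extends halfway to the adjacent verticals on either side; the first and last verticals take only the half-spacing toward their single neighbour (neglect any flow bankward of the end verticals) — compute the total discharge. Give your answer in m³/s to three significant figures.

11.5 m³/s

w_2 = (4.1 − 0.0)/2 = 2.05 m; q_2 = 1.02 × 1.67 × 2.05 = 3.492 m³/s
w_3 = (4.9 − 3.2)/2 = 0.85 m; q_3 = 0.78 × 1.34 × 0.85 = 0.8884 m³/s
w_4 = (8.8 − 4.1)/2 = 2.35 m; q_4 = 0.86 × 1.74 × 2.35 = 3.517 m³/s
w_5 = (9.7 − 4.9)/2 = 2.4 m; q_5 = 0.93 × 1.24 × 2.4 = 2.768 m³/s
w_6 = (10.8 − 8.8)/2 = 1 m; q_6 = 0.75 × 1.11 × 1 = 0.8325 m³/s
Stations 1, 7 contribute zero (depth or velocity is 0).
Q = Σ qᵢ = 11.50 m³/s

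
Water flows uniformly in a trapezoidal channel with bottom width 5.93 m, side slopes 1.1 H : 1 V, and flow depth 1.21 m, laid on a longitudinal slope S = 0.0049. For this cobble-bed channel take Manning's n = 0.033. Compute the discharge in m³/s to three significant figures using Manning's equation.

A = (b + z·y)·y = (5.93 + 1.1×1.21)×1.21 = 8.786 m²
P = b + 2y√(1+z²) = 5.93 + 2×1.21×√(1+1.1²) = 9.528 m
R = A/P = 8.786/9.528 = 0.9221 m
Q = (1/n)·A·R^(2/3)·S^(1/2) = (1/0.033) × 8.786 × 0.9221^(2/3) × 0.0049^(1/2) = 17.66 m³/s

17.7 m³/s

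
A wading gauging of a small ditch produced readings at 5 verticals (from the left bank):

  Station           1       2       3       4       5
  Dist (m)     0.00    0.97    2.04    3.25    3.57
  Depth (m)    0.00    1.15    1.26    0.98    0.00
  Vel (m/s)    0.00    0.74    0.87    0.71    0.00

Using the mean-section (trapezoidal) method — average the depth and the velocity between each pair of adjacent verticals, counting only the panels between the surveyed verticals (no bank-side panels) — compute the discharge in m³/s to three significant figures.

Panel 1-2: Δb = 0.97 m, d̄ = (0.00+1.15)/2 = 0.575, v̄ = (0.00+0.74)/2 = 0.37 → q = 0.97×0.575×0.37 = 0.2064 m³/s
Panel 2-3: Δb = 1.07 m, d̄ = (1.15+1.26)/2 = 1.205, v̄ = (0.74+0.87)/2 = 0.805 → q = 1.07×1.205×0.805 = 1.038 m³/s
Panel 3-4: Δb = 1.21 m, d̄ = (1.26+0.98)/2 = 1.12, v̄ = (0.87+0.71)/2 = 0.79 → q = 1.21×1.12×0.79 = 1.071 m³/s
Panel 4-5: Δb = 0.32 m, d̄ = (0.98+0.00)/2 = 0.49, v̄ = (0.71+0.00)/2 = 0.355 → q = 0.32×0.49×0.355 = 0.05566 m³/s
Q = Σ q = 2.371 m³/s

2.37 m³/s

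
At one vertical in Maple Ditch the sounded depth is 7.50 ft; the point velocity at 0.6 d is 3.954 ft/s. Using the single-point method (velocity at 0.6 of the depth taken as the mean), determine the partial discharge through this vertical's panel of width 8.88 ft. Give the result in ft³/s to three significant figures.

v̄ = v₀.₆ = 3.954 ft/s
q = v̄ × d × w = 3.954 × 7.50 × 8.88 = 263.3 ft³/s

263 ft³/s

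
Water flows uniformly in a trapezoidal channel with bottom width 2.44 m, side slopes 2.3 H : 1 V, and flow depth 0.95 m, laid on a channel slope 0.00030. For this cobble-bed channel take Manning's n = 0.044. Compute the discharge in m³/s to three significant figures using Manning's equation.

1.24 m³/s

A = (b + z·y)·y = (2.44 + 2.3×0.95)×0.95 = 4.394 m²
P = b + 2y√(1+z²) = 2.44 + 2×0.95×√(1+2.3²) = 7.205 m
R = A/P = 4.394/7.205 = 0.6098 m
Q = (1/n)·A·R^(2/3)·S^(1/2) = (1/0.044) × 4.394 × 0.6098^(2/3) × 0.00030^(1/2) = 1.244 m³/s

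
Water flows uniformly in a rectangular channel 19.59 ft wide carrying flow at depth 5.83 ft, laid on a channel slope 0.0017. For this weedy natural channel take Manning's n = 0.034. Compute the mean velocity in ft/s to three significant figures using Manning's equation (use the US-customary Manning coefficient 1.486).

A = b·y = 19.59 × 5.83 = 114.2 ft²
P = b + 2y = 19.59 + 2×5.83 = 31.25 ft
R = A/P = 114.2/31.25 = 3.655 ft
Q = (1.486/n)·A·R^(2/3)·S^(1/2) = (1.486/0.034) × 114.2 × 3.655^(2/3) × 0.0017^(1/2) = 488.3 ft³/s
V = Q/A = 488.3/114.2 = 4.276 ft/s

4.28 ft/s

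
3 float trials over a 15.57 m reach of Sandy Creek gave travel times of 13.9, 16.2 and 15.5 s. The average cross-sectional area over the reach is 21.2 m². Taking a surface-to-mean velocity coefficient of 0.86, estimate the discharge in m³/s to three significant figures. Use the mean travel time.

18.7 m³/s

t̄ = (13.9 + 16.2 + 15.5) / 3 = 15.2 s
v_surface = L / t̄ = 15.57 / 15.2 = 1.024 m/s
v_mean = 0.86 × 1.024 = 0.8809 m/s
Q = A × v_mean = 21.2 × 0.8809 = 18.68 m³/s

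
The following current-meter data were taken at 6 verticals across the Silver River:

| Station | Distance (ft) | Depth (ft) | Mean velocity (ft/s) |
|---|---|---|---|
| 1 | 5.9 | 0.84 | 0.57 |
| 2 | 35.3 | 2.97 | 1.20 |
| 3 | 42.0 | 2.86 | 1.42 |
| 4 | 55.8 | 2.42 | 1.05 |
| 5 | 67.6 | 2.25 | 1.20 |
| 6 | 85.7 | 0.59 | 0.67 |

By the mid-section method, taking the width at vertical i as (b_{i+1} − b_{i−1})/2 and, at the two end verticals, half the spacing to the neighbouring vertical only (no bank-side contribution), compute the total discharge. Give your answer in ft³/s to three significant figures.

189 ft³/s

w_1 = (35.3 − 5.9)/2 = 14.7 ft; q_1 = 0.57 × 0.84 × 14.7 = 7.038 ft³/s
w_2 = (42.0 − 5.9)/2 = 18.05 ft; q_2 = 1.20 × 2.97 × 18.05 = 64.33 ft³/s
w_3 = (55.8 − 35.3)/2 = 10.25 ft; q_3 = 1.42 × 2.86 × 10.25 = 41.63 ft³/s
w_4 = (67.6 − 42.0)/2 = 12.8 ft; q_4 = 1.05 × 2.42 × 12.8 = 32.52 ft³/s
w_5 = (85.7 − 55.8)/2 = 14.95 ft; q_5 = 1.20 × 2.25 × 14.95 = 40.37 ft³/s
w_6 = (85.7 − 67.6)/2 = 9.05 ft; q_6 = 0.67 × 0.59 × 9.05 = 3.577 ft³/s
Q = Σ qᵢ = 189.5 ft³/s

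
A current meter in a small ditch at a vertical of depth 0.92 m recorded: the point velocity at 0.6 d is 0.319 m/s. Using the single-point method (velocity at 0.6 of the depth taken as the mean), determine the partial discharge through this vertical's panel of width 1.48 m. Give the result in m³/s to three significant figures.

v̄ = v₀.₆ = 0.319 m/s
q = v̄ × d × w = 0.3190 × 0.92 × 1.48 = 0.4344 m³/s

0.434 m³/s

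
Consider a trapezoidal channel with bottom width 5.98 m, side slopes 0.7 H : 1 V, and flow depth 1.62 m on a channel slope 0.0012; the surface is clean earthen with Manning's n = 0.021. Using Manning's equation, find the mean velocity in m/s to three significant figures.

A = (b + z·y)·y = (5.98 + 0.7×1.62)×1.62 = 11.52 m²
P = b + 2y√(1+z²) = 5.98 + 2×1.62×√(1+0.7²) = 9.935 m
R = A/P = 11.52/9.935 = 1.160 m
Q = (1/n)·A·R^(2/3)·S^(1/2) = (1/0.021) × 11.52 × 1.160^(2/3) × 0.0012^(1/2) = 20.99 m³/s
V = Q/A = 20.99/11.52 = 1.821 m/s

1.82 m/s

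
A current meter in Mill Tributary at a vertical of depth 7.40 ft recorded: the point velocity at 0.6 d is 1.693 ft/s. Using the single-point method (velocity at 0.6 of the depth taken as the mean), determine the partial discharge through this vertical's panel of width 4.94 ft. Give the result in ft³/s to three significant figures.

v̄ = v₀.₆ = 1.693 ft/s
q = v̄ × d × w = 1.693 × 7.40 × 4.94 = 61.89 ft³/s

61.9 ft³/s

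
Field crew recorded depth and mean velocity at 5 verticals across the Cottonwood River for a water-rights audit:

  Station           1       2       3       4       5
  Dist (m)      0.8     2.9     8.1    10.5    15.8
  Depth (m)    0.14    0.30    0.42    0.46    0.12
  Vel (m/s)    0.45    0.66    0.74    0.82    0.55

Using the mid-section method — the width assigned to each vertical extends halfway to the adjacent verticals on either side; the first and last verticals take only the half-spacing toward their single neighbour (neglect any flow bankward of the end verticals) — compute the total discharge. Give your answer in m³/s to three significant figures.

w_1 = (2.9 − 0.8)/2 = 1.05 m; q_1 = 0.45 × 0.14 × 1.05 = 0.06615 m³/s
w_2 = (8.1 − 0.8)/2 = 3.65 m; q_2 = 0.66 × 0.30 × 3.65 = 0.7227 m³/s
w_3 = (10.5 − 2.9)/2 = 3.8 m; q_3 = 0.74 × 0.42 × 3.8 = 1.181 m³/s
w_4 = (15.8 − 8.1)/2 = 3.85 m; q_4 = 0.82 × 0.46 × 3.85 = 1.452 m³/s
w_5 = (15.8 − 10.5)/2 = 2.65 m; q_5 = 0.55 × 0.12 × 2.65 = 0.1749 m³/s
Q = Σ qᵢ = 3.597 m³/s

3.60 m³/s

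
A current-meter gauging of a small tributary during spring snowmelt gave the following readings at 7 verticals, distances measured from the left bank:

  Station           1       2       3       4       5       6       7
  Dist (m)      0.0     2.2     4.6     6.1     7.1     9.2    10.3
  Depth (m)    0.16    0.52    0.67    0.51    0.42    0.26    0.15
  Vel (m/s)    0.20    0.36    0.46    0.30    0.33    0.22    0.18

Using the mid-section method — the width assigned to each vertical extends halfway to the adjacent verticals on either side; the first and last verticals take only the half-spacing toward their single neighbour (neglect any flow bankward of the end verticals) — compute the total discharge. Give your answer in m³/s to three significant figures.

1.58 m³/s

w_1 = (2.2 − 0.0)/2 = 1.1 m; q_1 = 0.20 × 0.16 × 1.1 = 0.03520 m³/s
w_2 = (4.6 − 0.0)/2 = 2.3 m; q_2 = 0.36 × 0.52 × 2.3 = 0.4306 m³/s
w_3 = (6.1 − 2.2)/2 = 1.95 m; q_3 = 0.46 × 0.67 × 1.95 = 0.6010 m³/s
w_4 = (7.1 − 4.6)/2 = 1.25 m; q_4 = 0.30 × 0.51 × 1.25 = 0.1913 m³/s
w_5 = (9.2 − 6.1)/2 = 1.55 m; q_5 = 0.33 × 0.42 × 1.55 = 0.2148 m³/s
w_6 = (10.3 − 7.1)/2 = 1.6 m; q_6 = 0.22 × 0.26 × 1.6 = 0.09152 m³/s
w_7 = (10.3 − 9.2)/2 = 0.55 m; q_7 = 0.18 × 0.15 × 0.55 = 0.01485 m³/s
Q = Σ qᵢ = 1.579 m³/s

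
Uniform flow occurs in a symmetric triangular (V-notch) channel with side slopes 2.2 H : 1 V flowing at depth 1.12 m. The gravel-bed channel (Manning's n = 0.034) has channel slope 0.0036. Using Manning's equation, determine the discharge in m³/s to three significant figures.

3.11 m³/s

A = z·y² = 2.2×1.12² = 2.760 m²
P = 2y√(1+z²) = 2×1.12×√(1+2.2²) = 5.413 m
R = A/P = 2.760/5.413 = 0.5098 m
Q = (1/n)·A·R^(2/3)·S^(1/2) = (1/0.034) × 2.760 × 0.5098^(2/3) × 0.0036^(1/2) = 3.108 m³/s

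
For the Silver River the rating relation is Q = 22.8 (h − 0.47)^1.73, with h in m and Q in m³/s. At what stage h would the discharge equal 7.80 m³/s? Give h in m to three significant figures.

1.01 m

h − h₀ = (Q/C)^(1/b) = (7.80/22.8)^(1/1.73) = 0.5379 m
h = 0.47 + 0.5379 = 1.008 m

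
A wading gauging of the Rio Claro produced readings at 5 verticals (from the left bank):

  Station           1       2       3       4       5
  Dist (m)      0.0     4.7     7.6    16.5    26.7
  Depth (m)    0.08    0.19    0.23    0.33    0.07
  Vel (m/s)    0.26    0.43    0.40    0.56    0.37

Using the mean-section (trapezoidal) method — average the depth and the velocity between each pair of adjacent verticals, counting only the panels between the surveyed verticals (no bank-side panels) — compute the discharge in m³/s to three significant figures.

Panel 1-2: Δb = 4.7 m, d̄ = (0.08+0.19)/2 = 0.135, v̄ = (0.26+0.43)/2 = 0.345 → q = 4.7×0.135×0.345 = 0.2189 m³/s
Panel 2-3: Δb = 2.9 m, d̄ = (0.19+0.23)/2 = 0.21, v̄ = (0.43+0.40)/2 = 0.415 → q = 2.9×0.21×0.415 = 0.2527 m³/s
Panel 3-4: Δb = 8.9 m, d̄ = (0.23+0.33)/2 = 0.28, v̄ = (0.40+0.56)/2 = 0.48 → q = 8.9×0.28×0.48 = 1.196 m³/s
Panel 4-5: Δb = 10.2 m, d̄ = (0.33+0.07)/2 = 0.2, v̄ = (0.56+0.37)/2 = 0.465 → q = 10.2×0.2×0.465 = 0.9486 m³/s
Q = Σ q = 2.616 m³/s

2.62 m³/s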